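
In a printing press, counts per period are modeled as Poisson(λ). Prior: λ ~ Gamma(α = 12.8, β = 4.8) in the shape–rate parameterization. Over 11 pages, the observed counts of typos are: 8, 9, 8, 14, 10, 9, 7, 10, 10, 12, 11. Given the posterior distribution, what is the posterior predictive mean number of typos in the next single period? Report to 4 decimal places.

With a Gamma(shape α, rate β) prior, the Poisson likelihood is conjugate: the posterior is Gamma(α + ΣXᵢ, β + n).
Sum of counts S = 108 over n = 11 pages.
Posterior: Gamma(α+S, β+n) = Gamma(12.8+108, 4.8+11) = Gamma(120.8, 15.8).
The predictive distribution for one future period is NegBinom with mean α/β = 7.6456.

7.6456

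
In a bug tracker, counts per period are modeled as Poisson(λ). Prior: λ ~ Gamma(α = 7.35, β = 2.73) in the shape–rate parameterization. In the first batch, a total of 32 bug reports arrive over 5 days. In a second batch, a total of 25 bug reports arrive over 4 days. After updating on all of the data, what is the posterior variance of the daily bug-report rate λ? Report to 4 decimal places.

0.4677

With a Gamma(shape α, rate β) prior, the Poisson likelihood is conjugate: the posterior is Gamma(α + ΣXᵢ, β + n).
After batch 1: Gamma(α+S, β+n) = Gamma(7.35+32, 2.73+5) = Gamma(39.35, 7.73).
After batch 2: Gamma(α+S, β+n) = Gamma(39.35+25, 7.73+4) = Gamma(64.35, 11.73).
Var = α/β² = 64.35/11.73² = 0.4677.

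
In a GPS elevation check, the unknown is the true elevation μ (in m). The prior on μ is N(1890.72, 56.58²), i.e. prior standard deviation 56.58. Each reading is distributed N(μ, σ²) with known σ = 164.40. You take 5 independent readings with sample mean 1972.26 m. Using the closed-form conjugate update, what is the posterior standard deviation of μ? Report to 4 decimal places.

For Normal data with known variance σ², a Normal(μ₀, σ₀²) prior on μ is conjugate. Posterior precision = 1/σ₀² + n/σ²; posterior mean is the precision-weighted average of μ₀ and x̄.
σ₀² = 56.58² = 3201.2964, σ² = 164.40² = 27027.36; σ² + n·σ₀² = 27027.36 + 5·3201.2964 = 43033.842.
Posterior precision = 1/σ₀² + n/σ² = 1/3201.2964 + 5/27027.36 = (σ² + n·σ₀²)/(σ₀²σ²) = 43033.842/(3201.2964·27027.36); posterior variance σₙ² = σ₀²σ²/(σ² + n·σ₀²) = 3201.2964·27027.36/43033.842 = 2010.570896.
Posterior SD = √σₙ² = √(3201.2964·27027.36/43033.842) = 44.8394.

44.8394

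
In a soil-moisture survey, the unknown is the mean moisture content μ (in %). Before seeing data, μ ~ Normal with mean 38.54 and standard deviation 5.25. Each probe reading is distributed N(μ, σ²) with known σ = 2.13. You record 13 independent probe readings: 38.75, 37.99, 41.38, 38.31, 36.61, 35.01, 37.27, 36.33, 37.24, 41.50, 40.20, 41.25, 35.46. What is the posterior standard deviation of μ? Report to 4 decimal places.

0.5871

For Normal data with known variance σ², a Normal(μ₀, σ₀²) prior on μ is conjugate. Posterior precision = 1/σ₀² + n/σ²; posterior mean is the precision-weighted average of μ₀ and x̄.
σ₀² = 5.25² = 27.5625, σ² = 2.13² = 4.5369; σ² + n·σ₀² = 4.5369 + 13·27.5625 = 362.8494.
Posterior precision = 1/σ₀² + n/σ² = 1/27.5625 + 13/4.5369 = (σ² + n·σ₀²)/(σ₀²σ²) = 362.8494/(27.5625·4.5369); posterior variance σₙ² = σ₀²σ²/(σ² + n·σ₀²) = 27.5625·4.5369/362.8494 = 0.344629.
Posterior SD = √σₙ² = √(27.5625·4.5369/362.8494) = 0.5871.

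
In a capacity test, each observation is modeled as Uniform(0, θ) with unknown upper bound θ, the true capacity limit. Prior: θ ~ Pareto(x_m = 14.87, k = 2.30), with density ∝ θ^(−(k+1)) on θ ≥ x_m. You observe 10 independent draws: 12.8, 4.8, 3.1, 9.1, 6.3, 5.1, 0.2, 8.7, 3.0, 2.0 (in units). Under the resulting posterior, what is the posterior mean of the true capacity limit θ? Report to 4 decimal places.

16.1859

A Pareto(scale x_m, shape k) prior on the upper bound θ of Uniform(0, θ) is conjugate: posterior is Pareto(max(x_m, max xᵢ), k + n).
Sample maximum = 12.8; prior scale x_m = 14.87 → posterior scale = max = 14.87.
Posterior shape = 2.30 + 10 = 12.30.
E[θ|data] = k·x_m/(k−1) = 12.30·14.87/11.30 = 16.1859.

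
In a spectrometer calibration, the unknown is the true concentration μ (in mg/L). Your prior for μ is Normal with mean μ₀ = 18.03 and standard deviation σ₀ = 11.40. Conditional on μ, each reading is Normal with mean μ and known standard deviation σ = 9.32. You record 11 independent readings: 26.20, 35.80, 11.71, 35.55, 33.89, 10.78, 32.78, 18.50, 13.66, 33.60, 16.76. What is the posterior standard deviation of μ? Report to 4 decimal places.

2.7284

For Normal data with known variance σ², a Normal(μ₀, σ₀²) prior on μ is conjugate. Posterior precision = 1/σ₀² + n/σ²; posterior mean is the precision-weighted average of μ₀ and x̄.
σ₀² = 11.40² = 129.96, σ² = 9.32² = 86.8624; σ² + n·σ₀² = 86.8624 + 11·129.96 = 1516.4224.
Posterior precision = 1/σ₀² + n/σ² = 1/129.96 + 11/86.8624 = (σ² + n·σ₀²)/(σ₀²σ²) = 1516.4224/(129.96·86.8624); posterior variance σₙ² = σ₀²σ²/(σ² + n·σ₀²) = 129.96·86.8624/1516.4224 = 7.444257.
Posterior SD = √σₙ² = √(129.96·86.8624/1516.4224) = 2.7284.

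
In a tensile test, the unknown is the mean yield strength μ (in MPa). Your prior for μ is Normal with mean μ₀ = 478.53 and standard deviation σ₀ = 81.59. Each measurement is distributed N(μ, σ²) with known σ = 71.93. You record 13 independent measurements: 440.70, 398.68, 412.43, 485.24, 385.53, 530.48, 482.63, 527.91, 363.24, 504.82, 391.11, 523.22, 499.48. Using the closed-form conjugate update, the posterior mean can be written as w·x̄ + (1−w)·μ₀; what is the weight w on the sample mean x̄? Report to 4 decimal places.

For Normal data with known variance σ², a Normal(μ₀, σ₀²) prior on μ is conjugate. Posterior precision = 1/σ₀² + n/σ²; posterior mean is the precision-weighted average of μ₀ and x̄.
σ₀² = 81.59² = 6656.9281, σ² = 71.93² = 5173.9249. Prior precision 1/σ₀² = 1/6656.9281; data precision n/σ² = 13/5173.9249.
w = (n/σ²)/(1/σ₀² + n/σ²) = n·σ₀²/(σ² + n·σ₀²) = 13·6656.9281/(5173.9249 + 13·6656.9281) = 86540.0653/91713.9902 = 0.9436.

0.9436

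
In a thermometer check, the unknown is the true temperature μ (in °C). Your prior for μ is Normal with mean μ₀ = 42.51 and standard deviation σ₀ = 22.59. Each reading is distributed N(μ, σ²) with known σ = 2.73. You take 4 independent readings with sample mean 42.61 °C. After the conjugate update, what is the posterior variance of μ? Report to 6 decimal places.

For Normal data with known variance σ², a Normal(μ₀, σ₀²) prior on μ is conjugate. Posterior precision = 1/σ₀² + n/σ²; posterior mean is the precision-weighted average of μ₀ and x̄.
σ₀² = 22.59² = 510.3081, σ² = 2.73² = 7.4529; σ² + n·σ₀² = 7.4529 + 4·510.3081 = 2048.6853.
Posterior precision = 1/σ₀² + n/σ² = 1/510.3081 + 4/7.4529 = (σ² + n·σ₀²)/(σ₀²σ²) = 2048.6853/(510.3081·7.4529); posterior variance σₙ² = σ₀²σ²/(σ² + n·σ₀²) = 510.3081·7.4529/2048.6853 = 1.856447.

1.856447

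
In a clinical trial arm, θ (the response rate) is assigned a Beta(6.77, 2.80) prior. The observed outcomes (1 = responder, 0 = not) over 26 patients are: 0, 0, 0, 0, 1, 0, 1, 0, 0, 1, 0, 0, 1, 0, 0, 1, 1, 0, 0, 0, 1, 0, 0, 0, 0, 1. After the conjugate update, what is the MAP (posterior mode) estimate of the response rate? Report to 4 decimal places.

The Beta prior is conjugate to a Binomial/Bernoulli likelihood; the update adds successes to α and failures to β.
Posterior: Beta(α+k, β+n−k) = Beta(6.77+8, 2.80+18) = Beta(14.77, 20.80).
Mode of Beta(a,b) for a,b>1 is (a−1)/(a+b−2) = 13.77/33.57 = 0.4102.

0.4102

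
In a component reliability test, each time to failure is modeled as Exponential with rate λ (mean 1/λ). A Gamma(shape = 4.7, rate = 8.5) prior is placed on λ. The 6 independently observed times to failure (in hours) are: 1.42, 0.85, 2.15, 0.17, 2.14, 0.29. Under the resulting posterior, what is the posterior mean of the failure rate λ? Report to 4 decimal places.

0.6894

With a Gamma(shape α, rate β) prior on the exponential rate λ, the posterior after n observations with total T = Σxᵢ is Gamma(α+n, β+T).
Sum of observations T = 7.02 hours; n = 6.
Posterior: Gamma(4.7+6, 8.5+7.02) = Gamma(10.7, 15.52).
Posterior mean of λ = α/β = 10.7/15.52 = 0.6894.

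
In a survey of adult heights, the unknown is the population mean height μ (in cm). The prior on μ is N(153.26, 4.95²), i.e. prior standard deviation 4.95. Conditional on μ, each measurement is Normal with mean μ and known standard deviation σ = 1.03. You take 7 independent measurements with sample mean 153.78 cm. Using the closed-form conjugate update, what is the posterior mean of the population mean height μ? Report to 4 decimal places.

153.7768

For Normal data with known variance σ², a Normal(μ₀, σ₀²) prior on μ is conjugate. Posterior precision = 1/σ₀² + n/σ²; posterior mean is the precision-weighted average of μ₀ and x̄.
n·x̄ = 7·153.78 = 1076.46.
σ₀² = 4.95² = 24.5025, σ² = 1.03² = 1.0609; σ² + n·σ₀² = 1.0609 + 7·24.5025 = 172.5784.
Posterior mean = (μ₀/σ₀² + n·x̄/σ²)/(1/σ₀² + n/σ²) = (σ²·μ₀ + σ₀²·n·x̄)/(σ² + n·σ₀²) = (1.0609·153.26 + 24.5025·1076.46)/172.5784 = 26538.554684/172.5784 = 153.7768.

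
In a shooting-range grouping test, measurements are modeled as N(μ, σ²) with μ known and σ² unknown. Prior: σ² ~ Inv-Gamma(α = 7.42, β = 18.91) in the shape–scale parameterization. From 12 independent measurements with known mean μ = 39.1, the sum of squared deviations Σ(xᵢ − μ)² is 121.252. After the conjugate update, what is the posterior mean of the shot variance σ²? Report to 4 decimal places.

With known mean μ and an Inverse-Gamma(α, β) prior on σ², the Normal likelihood is conjugate: posterior is Inv-Gamma(α + n/2, β + Σ(xᵢ−μ)²/2).
Posterior: Inv-Gamma(7.42 + 12/2, 18.91 + 121.252/2) = Inv-Gamma(13.42, 79.5360).
E[σ²|data] = β/(α−1) = 79.5360/12.42 = 6.4039.

6.4039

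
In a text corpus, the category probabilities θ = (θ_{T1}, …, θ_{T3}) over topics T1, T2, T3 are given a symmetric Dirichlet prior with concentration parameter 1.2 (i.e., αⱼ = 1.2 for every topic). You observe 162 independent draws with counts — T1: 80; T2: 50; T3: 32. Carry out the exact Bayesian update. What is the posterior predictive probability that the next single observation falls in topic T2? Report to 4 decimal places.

The Dirichlet prior is conjugate to the Multinomial likelihood: each posterior αⱼ = prior αⱼ + observed count nⱼ.
Posterior concentration: (81.2, 51.2, 33.2), total = 165.6.
P(next = T2 | data) = α_{T2}/Σα = 0.3092.

0.3092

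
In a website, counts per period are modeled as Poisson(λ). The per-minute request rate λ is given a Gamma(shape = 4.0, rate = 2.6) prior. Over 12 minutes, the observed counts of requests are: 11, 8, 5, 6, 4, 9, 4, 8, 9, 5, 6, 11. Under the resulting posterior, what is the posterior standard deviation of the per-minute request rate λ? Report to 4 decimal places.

With a Gamma(shape α, rate β) prior, the Poisson likelihood is conjugate: the posterior is Gamma(α + ΣXᵢ, β + n).
Sum of counts S = 86 over n = 12 minutes.
Posterior: Gamma(α+S, β+n) = Gamma(4.0+86, 2.6+12) = Gamma(90.0, 14.6).
SD = √α/β = √90.0/14.6 = 0.6498.

0.6498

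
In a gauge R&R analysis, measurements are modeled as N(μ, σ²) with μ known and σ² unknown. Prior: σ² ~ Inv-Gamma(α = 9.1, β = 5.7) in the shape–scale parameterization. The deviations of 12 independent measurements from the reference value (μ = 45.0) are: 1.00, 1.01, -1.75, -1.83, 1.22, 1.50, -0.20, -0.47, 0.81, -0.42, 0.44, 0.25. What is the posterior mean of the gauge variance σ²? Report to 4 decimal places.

0.8837

With known mean μ and an Inverse-Gamma(α, β) prior on σ², the Normal likelihood is conjugate: posterior is Inv-Gamma(α + n/2, β + Σ(xᵢ−μ)²/2).
Σ(xᵢ−μ)² = (1.00)² + (1.01)² + (-1.75)² + (-1.83)² + (1.22)² + (1.50)² + (-0.20)² + (-0.47)² + (0.81)² + (-0.42)² + (0.44)² + (0.25)² = 13.5194.
Posterior: Inv-Gamma(9.1 + 12/2, 5.7 + 13.5194/2) = Inv-Gamma(15.10, 12.45970).
E[σ²|data] = β/(α−1) = 12.45970/14.10 = 0.8837.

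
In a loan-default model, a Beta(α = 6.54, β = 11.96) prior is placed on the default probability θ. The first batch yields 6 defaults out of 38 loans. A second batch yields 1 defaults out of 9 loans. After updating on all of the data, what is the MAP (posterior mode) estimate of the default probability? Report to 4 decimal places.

0.1975

The Beta prior is conjugate to a Binomial/Bernoulli likelihood; the update adds successes to α and failures to β.
After batch 1: Beta(6.54+6, 11.96+32) = Beta(12.54, 43.96).
After batch 2: Beta(12.54+1, 43.96+8) = Beta(13.54, 51.96).
Mode of Beta(a,b) for a,b>1 is (a−1)/(a+b−2) = 12.54/63.50 = 0.1975.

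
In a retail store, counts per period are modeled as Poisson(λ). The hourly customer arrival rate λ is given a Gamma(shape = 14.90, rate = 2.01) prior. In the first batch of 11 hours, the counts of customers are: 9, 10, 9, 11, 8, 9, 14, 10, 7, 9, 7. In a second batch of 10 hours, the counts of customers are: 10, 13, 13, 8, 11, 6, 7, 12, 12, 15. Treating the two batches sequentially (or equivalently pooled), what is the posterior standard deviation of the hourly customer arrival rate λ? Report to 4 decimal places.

With a Gamma(shape α, rate β) prior, the Poisson likelihood is conjugate: the posterior is Gamma(α + ΣXᵢ, β + n).
Batch 1: sum of counts S = 103 over n = 11 hours.
After batch 1: Gamma(α+S, β+n) = Gamma(14.90+103, 2.01+11) = Gamma(117.90, 13.01).
Batch 2: sum of counts S = 107 over n = 10 hours.
After batch 2: Gamma(α+S, β+n) = Gamma(117.90+107, 13.01+10) = Gamma(224.90, 23.01).
SD = √α/β = √224.90/23.01 = 0.6517.

0.6517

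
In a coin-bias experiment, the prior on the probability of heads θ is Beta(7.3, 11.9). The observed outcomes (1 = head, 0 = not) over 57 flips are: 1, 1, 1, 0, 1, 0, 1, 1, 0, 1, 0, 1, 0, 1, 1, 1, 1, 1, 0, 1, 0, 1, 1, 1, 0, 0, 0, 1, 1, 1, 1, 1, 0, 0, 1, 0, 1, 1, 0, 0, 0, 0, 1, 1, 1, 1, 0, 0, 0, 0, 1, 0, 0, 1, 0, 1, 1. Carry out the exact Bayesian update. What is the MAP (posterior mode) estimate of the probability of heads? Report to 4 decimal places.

0.5296

The Beta prior is conjugate to a Binomial/Bernoulli likelihood; the update adds successes to α and failures to β.
Posterior: Beta(α+k, β+n−k) = Beta(7.3+33, 11.9+24) = Beta(40.3, 35.9).
Mode of Beta(a,b) for a,b>1 is (a−1)/(a+b−2) = 39.3/74.2 = 0.5296.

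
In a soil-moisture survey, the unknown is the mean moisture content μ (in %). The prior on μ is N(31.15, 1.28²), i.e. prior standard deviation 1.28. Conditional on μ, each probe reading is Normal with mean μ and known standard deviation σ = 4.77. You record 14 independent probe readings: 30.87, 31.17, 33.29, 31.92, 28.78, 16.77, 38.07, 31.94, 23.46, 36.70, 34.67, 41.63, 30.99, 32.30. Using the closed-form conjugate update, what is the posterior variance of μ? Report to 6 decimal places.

For Normal data with known variance σ², a Normal(μ₀, σ₀²) prior on μ is conjugate. Posterior precision = 1/σ₀² + n/σ²; posterior mean is the precision-weighted average of μ₀ and x̄.
σ₀² = 1.28² = 1.6384, σ² = 4.77² = 22.7529; σ² + n·σ₀² = 22.7529 + 14·1.6384 = 45.6905.
Posterior precision = 1/σ₀² + n/σ² = 1/1.6384 + 14/22.7529 = (σ² + n·σ₀²)/(σ₀²σ²) = 45.6905/(1.6384·22.7529); posterior variance σₙ² = σ₀²σ²/(σ² + n·σ₀²) = 1.6384·22.7529/45.6905 = 0.815888.

0.815888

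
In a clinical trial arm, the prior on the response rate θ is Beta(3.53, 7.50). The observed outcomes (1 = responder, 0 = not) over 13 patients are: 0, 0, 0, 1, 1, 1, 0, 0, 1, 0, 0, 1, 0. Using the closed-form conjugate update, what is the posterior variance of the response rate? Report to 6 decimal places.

0.009148

The Beta prior is conjugate to a Binomial/Bernoulli likelihood; the update adds successes to α and failures to β.
Posterior: Beta(α+k, β+n−k) = Beta(3.53+5, 7.50+8) = Beta(8.53, 15.50).
Var = αβ/((α+β)²(α+β+1)) = 8.53·15.50/(24.03²·25.03) = 0.009148.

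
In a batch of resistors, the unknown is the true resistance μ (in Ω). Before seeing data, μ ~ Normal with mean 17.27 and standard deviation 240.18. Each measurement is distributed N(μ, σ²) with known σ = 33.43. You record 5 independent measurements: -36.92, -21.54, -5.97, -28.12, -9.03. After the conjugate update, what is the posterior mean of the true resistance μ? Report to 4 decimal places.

-20.1709

For Normal data with known variance σ², a Normal(μ₀, σ₀²) prior on μ is conjugate. Posterior precision = 1/σ₀² + n/σ²; posterior mean is the precision-weighted average of μ₀ and x̄.
Σxᵢ = (-36.92) + (-21.54) + (-5.97) + (-28.12) + (-9.03) = -101.58, so n·x̄ = -101.58.
σ₀² = 240.18² = 57686.4324, σ² = 33.43² = 1117.5649; σ² + n·σ₀² = 1117.5649 + 5·57686.4324 = 289549.7269.
Posterior mean = (μ₀/σ₀² + n·x̄/σ²)/(1/σ₀² + n/σ²) = (σ²·μ₀ + σ₀²·n·x̄)/(σ² + n·σ₀²) = (1117.5649·17.27 + 57686.4324·(-101.58))/289549.7269 = -5840487.457369/289549.7269 = -20.1709.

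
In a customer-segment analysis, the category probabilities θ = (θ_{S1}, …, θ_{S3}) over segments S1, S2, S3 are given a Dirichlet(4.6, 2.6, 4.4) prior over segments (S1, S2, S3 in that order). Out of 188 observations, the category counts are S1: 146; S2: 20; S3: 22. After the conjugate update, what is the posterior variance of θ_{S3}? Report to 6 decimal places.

The Dirichlet prior is conjugate to the Multinomial likelihood: each posterior αⱼ = prior αⱼ + observed count nⱼ.
Posterior concentration: (150.6, 22.6, 26.4), total = 199.6.
Var[θ_j] = α_j(Σα−α_j)/((Σα)²(Σα+1)) = 26.4·173.2/(199.6²·200.6) = 0.000572.

0.000572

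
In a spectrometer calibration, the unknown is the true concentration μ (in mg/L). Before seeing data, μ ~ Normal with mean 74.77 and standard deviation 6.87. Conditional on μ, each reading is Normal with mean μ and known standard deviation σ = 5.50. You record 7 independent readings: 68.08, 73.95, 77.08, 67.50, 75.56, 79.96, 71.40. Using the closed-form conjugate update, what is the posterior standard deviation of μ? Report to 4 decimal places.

For Normal data with known variance σ², a Normal(μ₀, σ₀²) prior on μ is conjugate. Posterior precision = 1/σ₀² + n/σ²; posterior mean is the precision-weighted average of μ₀ and x̄.
σ₀² = 6.87² = 47.1969, σ² = 5.50² = 30.25; σ² + n·σ₀² = 30.25 + 7·47.1969 = 360.6283.
Posterior precision = 1/σ₀² + n/σ² = 1/47.1969 + 7/30.25 = (σ² + n·σ₀²)/(σ₀²σ²) = 360.6283/(47.1969·30.25); posterior variance σₙ² = σ₀²σ²/(σ² + n·σ₀²) = 47.1969·30.25/360.6283 = 3.958941.
Posterior SD = √σₙ² = √(47.1969·30.25/360.6283) = 1.9897.

1.9897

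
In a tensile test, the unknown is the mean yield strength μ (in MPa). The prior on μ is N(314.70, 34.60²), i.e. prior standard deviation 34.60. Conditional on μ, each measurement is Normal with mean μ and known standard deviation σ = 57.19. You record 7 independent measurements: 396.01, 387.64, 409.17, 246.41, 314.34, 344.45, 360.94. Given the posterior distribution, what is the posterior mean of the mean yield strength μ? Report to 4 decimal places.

341.0110

For Normal data with known variance σ², a Normal(μ₀, σ₀²) prior on μ is conjugate. Posterior precision = 1/σ₀² + n/σ²; posterior mean is the precision-weighted average of μ₀ and x̄.
Σxᵢ = 396.01 + 387.64 + 409.17 + 246.41 + 314.34 + 344.45 + 360.94 = 2458.96, so n·x̄ = 2458.96.
σ₀² = 34.60² = 1197.16, σ² = 57.19² = 3270.6961; σ² + n·σ₀² = 3270.6961 + 7·1197.16 = 11650.8161.
Posterior mean = (μ₀/σ₀² + n·x̄/σ²)/(1/σ₀² + n/σ²) = (σ²·μ₀ + σ₀²·n·x̄)/(σ² + n·σ₀²) = (3270.6961·314.70 + 1197.16·2458.96)/11650.8161 = 3973056.61627/11650.8161 = 341.0110.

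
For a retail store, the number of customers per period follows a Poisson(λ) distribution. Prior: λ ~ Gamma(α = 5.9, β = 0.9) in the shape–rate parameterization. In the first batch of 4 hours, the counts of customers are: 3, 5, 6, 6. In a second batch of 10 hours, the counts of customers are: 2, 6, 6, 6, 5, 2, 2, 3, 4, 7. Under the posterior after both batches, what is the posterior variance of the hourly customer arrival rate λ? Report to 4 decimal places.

0.3103

With a Gamma(shape α, rate β) prior, the Poisson likelihood is conjugate: the posterior is Gamma(α + ΣXᵢ, β + n).
Batch 1: sum of counts S = 20 over n = 4 hours.
After batch 1: Gamma(α+S, β+n) = Gamma(5.9+20, 0.9+4) = Gamma(25.9, 4.9).
Batch 2: sum of counts S = 43 over n = 10 hours.
After batch 2: Gamma(α+S, β+n) = Gamma(25.9+43, 4.9+10) = Gamma(68.9, 14.9).
Var = α/β² = 68.9/14.9² = 0.3103.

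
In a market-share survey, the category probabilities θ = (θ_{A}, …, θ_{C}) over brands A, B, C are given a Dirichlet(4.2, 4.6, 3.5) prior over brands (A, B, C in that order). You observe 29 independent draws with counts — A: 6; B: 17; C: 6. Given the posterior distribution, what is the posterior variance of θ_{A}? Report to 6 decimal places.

The Dirichlet prior is conjugate to the Multinomial likelihood: each posterior αⱼ = prior αⱼ + observed count nⱼ.
Posterior concentration: (10.2, 21.6, 9.5), total = 41.3.
Var[θ_j] = α_j(Σα−α_j)/((Σα)²(Σα+1)) = 10.2·31.1/(41.3²·42.3) = 0.004397.

0.004397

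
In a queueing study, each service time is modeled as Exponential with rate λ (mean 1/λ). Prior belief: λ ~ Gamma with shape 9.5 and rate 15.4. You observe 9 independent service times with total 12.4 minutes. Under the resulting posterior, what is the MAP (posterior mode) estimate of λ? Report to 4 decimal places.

With a Gamma(shape α, rate β) prior on the exponential rate λ, the posterior after n observations with total T = Σxᵢ is Gamma(α+n, β+T).
Posterior: Gamma(9.5+9, 15.4+12.4) = Gamma(18.5, 27.8).
Mode = (α−1)/β = 0.6295.

0.6295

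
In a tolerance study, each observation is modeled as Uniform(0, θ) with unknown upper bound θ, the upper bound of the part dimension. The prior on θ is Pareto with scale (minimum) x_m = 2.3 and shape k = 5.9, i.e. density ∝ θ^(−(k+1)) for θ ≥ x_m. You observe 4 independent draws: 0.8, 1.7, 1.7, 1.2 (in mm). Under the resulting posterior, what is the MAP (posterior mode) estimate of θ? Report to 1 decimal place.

2.3

A Pareto(scale x_m, shape k) prior on the upper bound θ of Uniform(0, θ) is conjugate: posterior is Pareto(max(x_m, max xᵢ), k + n).
Sample maximum = 1.7; prior scale x_m = 2.3 → posterior scale = max = 2.3.
Posterior shape = 5.9 + 4 = 9.9.
The Pareto density is decreasing on [x_m, ∞), so the mode is x_m = 2.3.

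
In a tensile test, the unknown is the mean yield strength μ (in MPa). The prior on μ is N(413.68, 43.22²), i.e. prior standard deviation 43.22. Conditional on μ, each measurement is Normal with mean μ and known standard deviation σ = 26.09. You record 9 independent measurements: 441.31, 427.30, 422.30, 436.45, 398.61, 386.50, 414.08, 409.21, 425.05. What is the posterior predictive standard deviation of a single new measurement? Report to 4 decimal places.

For Normal data with known variance σ², a Normal(μ₀, σ₀²) prior on μ is conjugate. Posterior precision = 1/σ₀² + n/σ²; posterior mean is the precision-weighted average of μ₀ and x̄.
σ₀² = 43.22² = 1867.9684, σ² = 26.09² = 680.6881; σ² + n·σ₀² = 680.6881 + 9·1867.9684 = 17492.4037.
Posterior precision = 1/σ₀² + n/σ² = 1/1867.9684 + 9/680.6881 = (σ² + n·σ₀²)/(σ₀²σ²) = 17492.4037/(1867.9684·680.6881); posterior variance σₙ² = σ₀²σ²/(σ² + n·σ₀²) = 1867.9684·680.6881/17492.4037 = 72.688916.
Predictive variance for one new observation = σₙ² + σ² = 1867.9684·680.6881/17492.4037 + 680.6881 = σ²·(σ₀² + 17492.4037)/17492.4037 = 680.6881·19360.3721/17492.4037 = 753.377016; SD = √(680.6881·19360.3721/17492.4037) = 27.4477.

27.4477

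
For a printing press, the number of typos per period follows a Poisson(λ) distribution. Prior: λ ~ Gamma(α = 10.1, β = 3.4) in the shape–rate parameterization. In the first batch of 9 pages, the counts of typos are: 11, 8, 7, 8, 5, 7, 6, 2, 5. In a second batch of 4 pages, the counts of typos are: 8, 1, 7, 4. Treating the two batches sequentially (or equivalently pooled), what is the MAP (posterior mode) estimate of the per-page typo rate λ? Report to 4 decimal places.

With a Gamma(shape α, rate β) prior, the Poisson likelihood is conjugate: the posterior is Gamma(α + ΣXᵢ, β + n).
Batch 1: sum of counts S = 59 over n = 9 pages.
After batch 1: Gamma(α+S, β+n) = Gamma(10.1+59, 3.4+9) = Gamma(69.1, 12.4).
Batch 2: sum of counts S = 20 over n = 4 pages.
After batch 2: Gamma(α+S, β+n) = Gamma(69.1+20, 12.4+4) = Gamma(89.1, 16.4).
Mode of Gamma(α,β) for α≥1 is (α−1)/β = 88.1/16.4 = 5.3720.

5.3720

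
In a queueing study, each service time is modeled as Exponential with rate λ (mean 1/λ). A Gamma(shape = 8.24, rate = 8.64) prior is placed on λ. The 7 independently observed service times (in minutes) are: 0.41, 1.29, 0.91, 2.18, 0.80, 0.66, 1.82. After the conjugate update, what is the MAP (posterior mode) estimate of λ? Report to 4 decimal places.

With a Gamma(shape α, rate β) prior on the exponential rate λ, the posterior after n observations with total T = Σxᵢ is Gamma(α+n, β+T).
Sum of observations T = 8.07 minutes; n = 7.
Posterior: Gamma(8.24+7, 8.64+8.07) = Gamma(15.24, 16.71).
Mode = (α−1)/β = 0.8522.

0.8522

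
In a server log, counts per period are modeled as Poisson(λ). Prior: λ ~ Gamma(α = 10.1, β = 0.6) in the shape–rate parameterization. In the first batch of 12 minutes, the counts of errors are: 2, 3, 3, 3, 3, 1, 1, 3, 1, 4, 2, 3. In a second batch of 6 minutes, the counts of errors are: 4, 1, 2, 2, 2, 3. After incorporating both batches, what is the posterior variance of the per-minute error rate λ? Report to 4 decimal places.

With a Gamma(shape α, rate β) prior, the Poisson likelihood is conjugate: the posterior is Gamma(α + ΣXᵢ, β + n).
Batch 1: sum of counts S = 29 over n = 12 minutes.
After batch 1: Gamma(α+S, β+n) = Gamma(10.1+29, 0.6+12) = Gamma(39.1, 12.6).
Batch 2: sum of counts S = 14 over n = 6 minutes.
After batch 2: Gamma(α+S, β+n) = Gamma(39.1+14, 12.6+6) = Gamma(53.1, 18.6).
Var = α/β² = 53.1/18.6² = 0.1535.

0.1535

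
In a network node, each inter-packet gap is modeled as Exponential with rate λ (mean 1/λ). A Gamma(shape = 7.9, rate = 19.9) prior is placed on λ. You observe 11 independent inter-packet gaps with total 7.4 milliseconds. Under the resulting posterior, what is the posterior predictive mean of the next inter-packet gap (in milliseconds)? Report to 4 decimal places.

With a Gamma(shape α, rate β) prior on the exponential rate λ, the posterior after n observations with total T = Σxᵢ is Gamma(α+n, β+T).
Posterior: Gamma(7.9+11, 19.9+7.4) = Gamma(18.9, 27.3).
The predictive distribution for the next observation is Lomax; its mean is β/(α−1) = 27.3/17.9 = 1.5251.

1.5251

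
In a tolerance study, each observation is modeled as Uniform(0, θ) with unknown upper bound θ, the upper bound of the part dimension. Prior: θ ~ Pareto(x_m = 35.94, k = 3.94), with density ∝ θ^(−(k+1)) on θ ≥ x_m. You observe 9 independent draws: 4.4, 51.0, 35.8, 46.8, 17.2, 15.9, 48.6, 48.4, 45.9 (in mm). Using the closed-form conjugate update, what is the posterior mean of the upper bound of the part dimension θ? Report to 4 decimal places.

A Pareto(scale x_m, shape k) prior on the upper bound θ of Uniform(0, θ) is conjugate: posterior is Pareto(max(x_m, max xᵢ), k + n).
Sample maximum = 51.0; prior scale x_m = 35.94 → posterior scale = max = 51.00.
Posterior shape = 3.94 + 9 = 12.94.
E[θ|data] = k·x_m/(k−1) = 12.94·51.00/11.94 = 55.2714.

55.2714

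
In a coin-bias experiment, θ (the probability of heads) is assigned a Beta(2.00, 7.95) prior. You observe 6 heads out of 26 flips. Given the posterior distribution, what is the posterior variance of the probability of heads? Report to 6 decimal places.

0.004682

The Beta prior is conjugate to a Binomial/Bernoulli likelihood; the update adds successes to α and failures to β.
Posterior: Beta(α+k, β+n−k) = Beta(2.00+6, 7.95+20) = Beta(8.00, 27.95).
Var = αβ/((α+β)²(α+β+1)) = 8.00·27.95/(35.95²·36.95) = 0.004682.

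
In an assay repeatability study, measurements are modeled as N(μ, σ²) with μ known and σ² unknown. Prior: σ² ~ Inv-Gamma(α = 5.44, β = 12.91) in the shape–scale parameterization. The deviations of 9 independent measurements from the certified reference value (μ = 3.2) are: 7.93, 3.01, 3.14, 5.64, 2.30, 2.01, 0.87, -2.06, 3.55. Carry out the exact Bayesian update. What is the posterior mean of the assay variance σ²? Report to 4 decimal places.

With known mean μ and an Inverse-Gamma(α, β) prior on σ², the Normal likelihood is conjugate: posterior is Inv-Gamma(α + n/2, β + Σ(xᵢ−μ)²/2).
Σ(xᵢ−μ)² = (7.93)² + (3.01)² + (3.14)² + (5.64)² + (2.30)² + (2.01)² + (0.87)² + (-2.06)² + (3.55)² = 140.5473.
Posterior: Inv-Gamma(5.44 + 9/2, 12.91 + 140.5473/2) = Inv-Gamma(9.94, 83.18365).
E[σ²|data] = β/(α−1) = 83.18365/8.94 = 9.3047.

9.3047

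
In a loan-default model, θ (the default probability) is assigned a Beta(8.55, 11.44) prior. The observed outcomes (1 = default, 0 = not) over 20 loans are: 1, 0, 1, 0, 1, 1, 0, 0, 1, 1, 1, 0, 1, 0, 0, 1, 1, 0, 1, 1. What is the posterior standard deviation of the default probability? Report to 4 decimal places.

0.0781

The Beta prior is conjugate to a Binomial/Bernoulli likelihood; the update adds successes to α and failures to β.
Posterior: Beta(α+k, β+n−k) = Beta(8.55+12, 11.44+8) = Beta(20.55, 19.44).
Var = αβ/((α+β)²(α+β+1)) = 20.55·19.44/(39.99²·40.99) = 0.00609435; SD = √0.00609435 = 0.0781.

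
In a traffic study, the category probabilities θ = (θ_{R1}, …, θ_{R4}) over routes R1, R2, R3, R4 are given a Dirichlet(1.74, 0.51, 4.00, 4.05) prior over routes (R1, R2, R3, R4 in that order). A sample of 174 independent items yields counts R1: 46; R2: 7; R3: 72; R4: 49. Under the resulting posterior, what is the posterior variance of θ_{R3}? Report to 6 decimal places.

The Dirichlet prior is conjugate to the Multinomial likelihood: each posterior αⱼ = prior αⱼ + observed count nⱼ.
Posterior concentration: (47.74, 7.51, 76.00, 53.05), total = 184.30.
Var[θ_j] = α_j(Σα−α_j)/((Σα)²(Σα+1)) = 76.00·108.30/(184.30²·185.30) = 0.001308.

0.001308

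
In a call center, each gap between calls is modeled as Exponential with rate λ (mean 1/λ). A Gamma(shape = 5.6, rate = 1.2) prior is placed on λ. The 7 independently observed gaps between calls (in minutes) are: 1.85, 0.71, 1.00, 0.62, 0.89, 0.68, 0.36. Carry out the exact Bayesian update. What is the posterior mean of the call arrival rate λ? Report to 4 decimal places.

1.7237

With a Gamma(shape α, rate β) prior on the exponential rate λ, the posterior after n observations with total T = Σxᵢ is Gamma(α+n, β+T).
Sum of observations T = 6.11 minutes; n = 7.
Posterior: Gamma(5.6+7, 1.2+6.11) = Gamma(12.6, 7.31).
Posterior mean of λ = α/β = 12.6/7.31 = 1.7237.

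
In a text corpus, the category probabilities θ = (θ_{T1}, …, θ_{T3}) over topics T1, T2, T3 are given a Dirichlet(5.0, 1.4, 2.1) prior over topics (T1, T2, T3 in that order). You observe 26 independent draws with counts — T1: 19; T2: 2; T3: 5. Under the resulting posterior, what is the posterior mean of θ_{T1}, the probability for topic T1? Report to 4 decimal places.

0.6957

The Dirichlet prior is conjugate to the Multinomial likelihood: each posterior αⱼ = prior αⱼ + observed count nⱼ.
Posterior concentration: (24.0, 3.4, 7.1), total = 34.5.
E[θ_{T1}|data] = α_{T1}/Σα = 24.0/34.5 = 0.6957.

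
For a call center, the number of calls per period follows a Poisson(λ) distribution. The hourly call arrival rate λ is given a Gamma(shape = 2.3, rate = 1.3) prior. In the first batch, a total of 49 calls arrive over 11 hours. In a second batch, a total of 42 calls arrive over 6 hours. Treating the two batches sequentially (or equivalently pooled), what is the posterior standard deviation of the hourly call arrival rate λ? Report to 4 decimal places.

0.5278

With a Gamma(shape α, rate β) prior, the Poisson likelihood is conjugate: the posterior is Gamma(α + ΣXᵢ, β + n).
After batch 1: Gamma(α+S, β+n) = Gamma(2.3+49, 1.3+11) = Gamma(51.3, 12.3).
After batch 2: Gamma(α+S, β+n) = Gamma(51.3+42, 12.3+6) = Gamma(93.3, 18.3).
SD = √α/β = √93.3/18.3 = 0.5278.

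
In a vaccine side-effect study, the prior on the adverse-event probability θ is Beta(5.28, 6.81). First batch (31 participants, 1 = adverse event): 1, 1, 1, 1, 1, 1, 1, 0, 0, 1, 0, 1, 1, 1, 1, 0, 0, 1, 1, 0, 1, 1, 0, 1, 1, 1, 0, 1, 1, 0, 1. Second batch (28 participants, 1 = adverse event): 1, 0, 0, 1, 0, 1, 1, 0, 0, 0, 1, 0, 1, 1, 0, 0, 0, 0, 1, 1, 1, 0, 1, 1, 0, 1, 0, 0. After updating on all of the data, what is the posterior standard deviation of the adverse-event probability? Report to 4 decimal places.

0.0584

The Beta prior is conjugate to a Binomial/Bernoulli likelihood; the update adds successes to α and failures to β.
After batch 1: Beta(5.28+22, 6.81+9) = Beta(27.28, 15.81).
After batch 2: Beta(27.28+13, 15.81+15) = Beta(40.28, 30.81).
Var = αβ/((α+β)²(α+β+1)) = 40.28·30.81/(71.09²·72.09) = 0.00340635; SD = √0.00340635 = 0.0584.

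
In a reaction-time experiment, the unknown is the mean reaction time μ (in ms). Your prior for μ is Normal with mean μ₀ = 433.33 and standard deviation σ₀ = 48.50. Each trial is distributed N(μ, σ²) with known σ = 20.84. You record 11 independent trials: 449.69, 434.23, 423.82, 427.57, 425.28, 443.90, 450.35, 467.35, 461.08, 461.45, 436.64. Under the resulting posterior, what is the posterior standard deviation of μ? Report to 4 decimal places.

For Normal data with known variance σ², a Normal(μ₀, σ₀²) prior on μ is conjugate. Posterior precision = 1/σ₀² + n/σ²; posterior mean is the precision-weighted average of μ₀ and x̄.
σ₀² = 48.50² = 2352.25, σ² = 20.84² = 434.3056; σ² + n·σ₀² = 434.3056 + 11·2352.25 = 26309.0556.
Posterior precision = 1/σ₀² + n/σ² = 1/2352.25 + 11/434.3056 = (σ² + n·σ₀²)/(σ₀²σ²) = 26309.0556/(2352.25·434.3056); posterior variance σₙ² = σ₀²σ²/(σ² + n·σ₀²) = 2352.25·434.3056/26309.0556 = 38.830559.
Posterior SD = √σₙ² = √(2352.25·434.3056/26309.0556) = 6.2314.

6.2314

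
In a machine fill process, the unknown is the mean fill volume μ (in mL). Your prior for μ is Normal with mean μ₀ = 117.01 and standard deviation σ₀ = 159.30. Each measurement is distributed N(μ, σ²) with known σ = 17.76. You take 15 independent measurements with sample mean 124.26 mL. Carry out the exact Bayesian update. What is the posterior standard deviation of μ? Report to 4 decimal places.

4.5837

For Normal data with known variance σ², a Normal(μ₀, σ₀²) prior on μ is conjugate. Posterior precision = 1/σ₀² + n/σ²; posterior mean is the precision-weighted average of μ₀ and x̄.
σ₀² = 159.30² = 25376.49, σ² = 17.76² = 315.4176; σ² + n·σ₀² = 315.4176 + 15·25376.49 = 380962.7676.
Posterior precision = 1/σ₀² + n/σ² = 1/25376.49 + 15/315.4176 = (σ² + n·σ₀²)/(σ₀²σ²) = 380962.7676/(25376.49·315.4176); posterior variance σₙ² = σ₀²σ²/(σ² + n·σ₀²) = 25376.49·315.4176/380962.7676 = 21.010430.
Posterior SD = √σₙ² = √(25376.49·315.4176/380962.7676) = 4.5837.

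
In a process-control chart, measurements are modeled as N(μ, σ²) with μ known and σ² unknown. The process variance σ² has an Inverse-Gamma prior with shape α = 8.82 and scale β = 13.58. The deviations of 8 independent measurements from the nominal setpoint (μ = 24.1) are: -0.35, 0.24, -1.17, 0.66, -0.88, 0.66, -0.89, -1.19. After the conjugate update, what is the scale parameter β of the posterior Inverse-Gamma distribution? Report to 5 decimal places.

16.28140

With known mean μ and an Inverse-Gamma(α, β) prior on σ², the Normal likelihood is conjugate: posterior is Inv-Gamma(α + n/2, β + Σ(xᵢ−μ)²/2).
Σ(xᵢ−μ)² = (-0.35)² + (0.24)² + (-1.17)² + (0.66)² + (-0.88)² + (0.66)² + (-0.89)² + (-1.19)² = 5.4028.
Posterior: Inv-Gamma(8.82 + 8/2, 13.58 + 5.4028/2) = Inv-Gamma(12.82, 16.28140).
Posterior β = 16.28140.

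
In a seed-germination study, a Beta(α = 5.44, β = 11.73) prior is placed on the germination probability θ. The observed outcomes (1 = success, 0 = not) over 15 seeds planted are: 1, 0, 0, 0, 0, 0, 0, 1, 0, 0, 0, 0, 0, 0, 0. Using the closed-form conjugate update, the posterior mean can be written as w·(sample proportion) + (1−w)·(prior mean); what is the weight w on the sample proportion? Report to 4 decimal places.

0.4663

The Beta prior is conjugate to a Binomial/Bernoulli likelihood; the update adds successes to α and failures to β.
Posterior mean = (α₀+k)/(α₀+β₀+n) = [n/(α₀+β₀+n)]·(k/n) + [(α₀+β₀)/(α₀+β₀+n)]·α₀/(α₀+β₀), so only n and the prior enter the weight.
The weight on the data is w = n/(α₀+β₀+n) = 15/(5.44+11.73+15) = 15/32.17 = 0.4663.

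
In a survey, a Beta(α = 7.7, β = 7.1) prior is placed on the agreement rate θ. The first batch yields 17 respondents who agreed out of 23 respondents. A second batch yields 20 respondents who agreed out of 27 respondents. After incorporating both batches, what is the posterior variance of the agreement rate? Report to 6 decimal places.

The Beta prior is conjugate to a Binomial/Bernoulli likelihood; the update adds successes to α and failures to β.
After batch 1: Beta(7.7+17, 7.1+6) = Beta(24.7, 13.1).
After batch 2: Beta(24.7+20, 13.1+7) = Beta(44.7, 20.1).
Var = αβ/((α+β)²(α+β+1)) = 44.7·20.1/(64.8²·65.8) = 0.003252.

0.003252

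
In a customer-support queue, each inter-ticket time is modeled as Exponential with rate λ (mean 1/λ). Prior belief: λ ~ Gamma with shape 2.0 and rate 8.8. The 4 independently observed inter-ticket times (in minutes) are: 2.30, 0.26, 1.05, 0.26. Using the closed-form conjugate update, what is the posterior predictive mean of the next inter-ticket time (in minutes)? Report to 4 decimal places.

2.5340

With a Gamma(shape α, rate β) prior on the exponential rate λ, the posterior after n observations with total T = Σxᵢ is Gamma(α+n, β+T).
Sum of observations T = 3.87 minutes; n = 4.
Posterior: Gamma(2.0+4, 8.8+3.87) = Gamma(6.0, 12.67).
The predictive distribution for the next observation is Lomax; its mean is β/(α−1) = 12.67/5.0 = 2.5340.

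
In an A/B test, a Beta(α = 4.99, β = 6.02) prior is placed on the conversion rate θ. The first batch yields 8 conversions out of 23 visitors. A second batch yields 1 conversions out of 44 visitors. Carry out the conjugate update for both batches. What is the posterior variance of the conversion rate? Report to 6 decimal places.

0.001863

The Beta prior is conjugate to a Binomial/Bernoulli likelihood; the update adds successes to α and failures to β.
After batch 1: Beta(4.99+8, 6.02+15) = Beta(12.99, 21.02).
After batch 2: Beta(12.99+1, 21.02+43) = Beta(13.99, 64.02).
Var = αβ/((α+β)²(α+β+1)) = 13.99·64.02/(78.01²·79.01) = 0.001863.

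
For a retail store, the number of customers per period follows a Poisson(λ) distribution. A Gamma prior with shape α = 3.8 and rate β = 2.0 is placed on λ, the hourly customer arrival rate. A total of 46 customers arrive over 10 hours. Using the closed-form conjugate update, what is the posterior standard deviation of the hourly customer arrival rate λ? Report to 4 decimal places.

0.5881

With a Gamma(shape α, rate β) prior, the Poisson likelihood is conjugate: the posterior is Gamma(α + ΣXᵢ, β + n).
Posterior: Gamma(α+S, β+n) = Gamma(3.8+46, 2.0+10) = Gamma(49.8, 12.0).
SD = √α/β = √49.8/12.0 = 0.5881.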